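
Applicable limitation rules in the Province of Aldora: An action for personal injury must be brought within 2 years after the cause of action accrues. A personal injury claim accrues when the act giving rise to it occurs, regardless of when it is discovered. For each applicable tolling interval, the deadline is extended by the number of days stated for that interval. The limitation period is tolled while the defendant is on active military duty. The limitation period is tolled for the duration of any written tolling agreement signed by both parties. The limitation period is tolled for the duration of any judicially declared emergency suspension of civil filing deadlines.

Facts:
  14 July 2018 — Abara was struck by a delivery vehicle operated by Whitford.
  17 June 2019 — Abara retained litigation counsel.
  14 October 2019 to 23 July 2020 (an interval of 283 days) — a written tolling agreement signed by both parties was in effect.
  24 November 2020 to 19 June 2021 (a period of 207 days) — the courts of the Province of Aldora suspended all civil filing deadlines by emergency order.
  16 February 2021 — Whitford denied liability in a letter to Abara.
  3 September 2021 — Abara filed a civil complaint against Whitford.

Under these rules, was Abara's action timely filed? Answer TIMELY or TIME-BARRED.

The claim accrued on 14 July 2018, when the wrongful act occurred.
Adding the 2 years base period to 14 July 2018 gives a deadline of 14 July 2020, before any tolling.
Because the written tolling agreement ran from 14 October 2019 to 23 July 2020, the deadline is extended by 283 days to 23 April 2021.
Because the emergency suspension of filing deadlines ran from 24 November 2020 to 19 June 2021, the deadline is extended by 207 days to 16 November 2021.
None of the other events listed affects the running of the period under the stated rules.
Filing on 3 September 2021 beat the 16 November 2021 deadline — the action is timely.

TIMELY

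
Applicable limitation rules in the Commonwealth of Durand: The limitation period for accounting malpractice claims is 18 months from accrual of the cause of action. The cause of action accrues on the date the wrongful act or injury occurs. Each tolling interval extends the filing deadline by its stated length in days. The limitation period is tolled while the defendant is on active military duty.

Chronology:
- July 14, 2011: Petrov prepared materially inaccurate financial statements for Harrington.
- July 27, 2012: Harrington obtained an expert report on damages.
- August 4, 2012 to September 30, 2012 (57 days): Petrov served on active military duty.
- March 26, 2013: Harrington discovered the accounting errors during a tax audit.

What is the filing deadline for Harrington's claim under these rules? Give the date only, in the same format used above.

March 12, 2013

Accrual is governed by the date of the act, so the period began to run on July 14, 2011; the later discovery on March 26, 2013 is irrelevant under the stated rule.
The untolled deadline — 18 months after July 14, 2011 — is January 14, 2013.
The defendant's active military service from August 4, 2012 to September 30, 2012 tolled the period for 57 days, extending the deadline to March 12, 2013.
The other events in the timeline have no effect on the limitation period under the stated rules.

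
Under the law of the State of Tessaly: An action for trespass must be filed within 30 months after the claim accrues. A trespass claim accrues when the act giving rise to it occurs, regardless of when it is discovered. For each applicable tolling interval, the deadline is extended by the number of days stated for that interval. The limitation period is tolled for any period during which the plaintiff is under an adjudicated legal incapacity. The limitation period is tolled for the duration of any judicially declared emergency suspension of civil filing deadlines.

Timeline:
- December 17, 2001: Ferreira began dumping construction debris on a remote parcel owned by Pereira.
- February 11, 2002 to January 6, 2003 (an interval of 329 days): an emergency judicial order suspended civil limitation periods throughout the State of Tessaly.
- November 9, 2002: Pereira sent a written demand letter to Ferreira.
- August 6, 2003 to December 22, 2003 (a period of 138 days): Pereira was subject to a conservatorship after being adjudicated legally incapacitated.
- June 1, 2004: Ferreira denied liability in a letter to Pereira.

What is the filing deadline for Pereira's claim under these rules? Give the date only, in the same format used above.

The limitation period began to run on December 17, 2001.
30 months from December 17, 2001 is June 17, 2004.
The emergency suspension of filing deadlines from February 11, 2002 to January 6, 2003 tolled the period for 329 days, extending the deadline to May 12, 2005.
The plaintiff's legal incapacity from August 6, 2003 to December 22, 2003 tolled the period for 138 days, extending the deadline to September 27, 2005.
Nothing else in the chronology tolls or restarts the period.

September 27, 2005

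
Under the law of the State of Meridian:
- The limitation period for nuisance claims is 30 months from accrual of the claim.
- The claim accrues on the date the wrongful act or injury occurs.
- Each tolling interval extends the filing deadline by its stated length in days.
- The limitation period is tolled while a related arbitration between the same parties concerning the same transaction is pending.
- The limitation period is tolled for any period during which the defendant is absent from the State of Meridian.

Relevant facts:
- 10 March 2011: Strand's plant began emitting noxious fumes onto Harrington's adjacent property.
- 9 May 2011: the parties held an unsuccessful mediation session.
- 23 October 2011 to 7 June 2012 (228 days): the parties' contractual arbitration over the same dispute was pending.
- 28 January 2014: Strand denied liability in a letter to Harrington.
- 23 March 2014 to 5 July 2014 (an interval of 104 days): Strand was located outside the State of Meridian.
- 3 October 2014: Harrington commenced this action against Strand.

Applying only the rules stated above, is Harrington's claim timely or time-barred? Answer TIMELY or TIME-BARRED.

The claim accrued on 10 March 2011, the date of the act.
30 months from 10 March 2011 is 10 September 2013.
The pending related arbitration from 23 October 2011 to 7 June 2012 tolled the period for 228 days, extending the deadline to 26 April 2014.
The defendant's absence from the jurisdiction from 23 March 2014 to 5 July 2014 tolled the period for 104 days, extending the deadline to 8 August 2014.
None of the other events listed affects the running of the period under the stated rules.
The 3 October 2014 filing falls after the 8 August 2014 deadline; the claim is time-barred.

TIME-BARRED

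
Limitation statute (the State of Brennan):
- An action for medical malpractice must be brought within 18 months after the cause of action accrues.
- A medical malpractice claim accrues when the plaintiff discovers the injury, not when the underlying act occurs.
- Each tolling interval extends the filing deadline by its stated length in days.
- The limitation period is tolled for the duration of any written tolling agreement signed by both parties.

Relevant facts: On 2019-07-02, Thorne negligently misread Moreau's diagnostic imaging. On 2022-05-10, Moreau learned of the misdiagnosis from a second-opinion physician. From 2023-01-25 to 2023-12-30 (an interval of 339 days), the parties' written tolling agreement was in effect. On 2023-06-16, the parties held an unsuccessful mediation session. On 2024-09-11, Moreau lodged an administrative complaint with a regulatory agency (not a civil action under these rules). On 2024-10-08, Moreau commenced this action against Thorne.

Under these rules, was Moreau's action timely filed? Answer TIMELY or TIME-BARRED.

The claim did not accrue until Moreau discovered the injury on 2022-05-10; the 2019-07-02 act date does not start the clock under the stated rule.
18 months from 2022-05-10 is 2023-11-10.
Because the written tolling agreement ran from 2023-01-25 to 2023-12-30, the deadline is extended by 339 days to 2024-10-14.
Nothing else in the chronology tolls or restarts the period.
The 2024-10-08 filing precedes the 2024-10-14 deadline; the claim is timely.

TIMELY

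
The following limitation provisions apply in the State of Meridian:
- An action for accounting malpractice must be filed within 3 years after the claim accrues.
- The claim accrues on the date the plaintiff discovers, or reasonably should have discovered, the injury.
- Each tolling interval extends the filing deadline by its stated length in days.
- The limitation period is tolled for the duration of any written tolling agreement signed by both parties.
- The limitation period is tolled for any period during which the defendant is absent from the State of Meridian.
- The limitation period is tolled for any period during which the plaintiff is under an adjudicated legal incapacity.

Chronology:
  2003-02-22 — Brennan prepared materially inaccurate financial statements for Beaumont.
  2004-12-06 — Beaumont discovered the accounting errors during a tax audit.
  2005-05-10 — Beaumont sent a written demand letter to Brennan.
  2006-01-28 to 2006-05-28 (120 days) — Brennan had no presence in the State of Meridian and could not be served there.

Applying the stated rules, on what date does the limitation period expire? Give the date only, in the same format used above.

2008-04-04

Under the discovery rule, the claim accrued on 2004-12-06, when Beaumont discovered the injury — not on the 2003-02-22 date of the underlying act.
Adding the 3 years base period to 2004-12-06 gives a deadline of 2007-12-06, before any tolling.
Because the defendant's absence from the jurisdiction ran from 2006-01-28 to 2006-05-28, the deadline is extended by 120 days to 2008-04-04.
The other events in the timeline have no effect on the limitation period under the stated rules.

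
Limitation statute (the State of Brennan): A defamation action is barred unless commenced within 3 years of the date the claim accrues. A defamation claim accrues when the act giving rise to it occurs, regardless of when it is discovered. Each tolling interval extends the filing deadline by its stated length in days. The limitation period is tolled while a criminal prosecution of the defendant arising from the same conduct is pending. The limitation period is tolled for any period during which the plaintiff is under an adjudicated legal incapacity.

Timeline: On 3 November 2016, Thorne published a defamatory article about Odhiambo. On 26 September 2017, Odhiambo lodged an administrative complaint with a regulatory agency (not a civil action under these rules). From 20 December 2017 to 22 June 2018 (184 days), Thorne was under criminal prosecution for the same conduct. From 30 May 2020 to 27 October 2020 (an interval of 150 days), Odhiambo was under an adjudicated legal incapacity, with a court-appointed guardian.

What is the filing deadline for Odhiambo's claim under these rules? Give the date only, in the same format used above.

The claim accrued on 3 November 2016, the date of the act.
3 years from 3 November 2016 is 3 November 2019.
The period was tolled for 184 days by the pending criminal prosecution (20 December 2017 to 22 June 2018), pushing the deadline to 5 May 2020.
The plaintiff's legal incapacity starting 30 May 2020 came too late — the period had run on 5 May 2020 — and so does not extend the deadline.
None of the other events listed affects the running of the period under the stated rules.

5 May 2020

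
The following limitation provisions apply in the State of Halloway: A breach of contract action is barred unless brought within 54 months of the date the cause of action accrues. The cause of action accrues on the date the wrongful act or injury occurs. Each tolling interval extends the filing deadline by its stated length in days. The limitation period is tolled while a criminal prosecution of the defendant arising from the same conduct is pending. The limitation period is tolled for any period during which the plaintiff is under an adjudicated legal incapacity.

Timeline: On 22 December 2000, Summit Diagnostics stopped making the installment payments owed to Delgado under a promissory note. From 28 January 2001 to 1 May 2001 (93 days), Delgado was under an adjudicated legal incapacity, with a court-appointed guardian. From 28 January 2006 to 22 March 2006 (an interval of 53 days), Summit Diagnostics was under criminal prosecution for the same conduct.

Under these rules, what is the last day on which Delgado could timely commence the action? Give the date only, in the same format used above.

23 September 2005

The claim accrued on 22 December 2000, when the wrongful act occurred.
Adding the 54 months base period to 22 December 2000 gives a deadline of 22 June 2005, before any tolling.
The plaintiff's legal incapacity from 28 January 2001 to 1 May 2001 tolled the period for 93 days, extending the deadline to 23 September 2005.
By the time the pending criminal prosecution began on 28 January 2006, the limitation period had already expired on 23 September 2005; that interval cannot revive it.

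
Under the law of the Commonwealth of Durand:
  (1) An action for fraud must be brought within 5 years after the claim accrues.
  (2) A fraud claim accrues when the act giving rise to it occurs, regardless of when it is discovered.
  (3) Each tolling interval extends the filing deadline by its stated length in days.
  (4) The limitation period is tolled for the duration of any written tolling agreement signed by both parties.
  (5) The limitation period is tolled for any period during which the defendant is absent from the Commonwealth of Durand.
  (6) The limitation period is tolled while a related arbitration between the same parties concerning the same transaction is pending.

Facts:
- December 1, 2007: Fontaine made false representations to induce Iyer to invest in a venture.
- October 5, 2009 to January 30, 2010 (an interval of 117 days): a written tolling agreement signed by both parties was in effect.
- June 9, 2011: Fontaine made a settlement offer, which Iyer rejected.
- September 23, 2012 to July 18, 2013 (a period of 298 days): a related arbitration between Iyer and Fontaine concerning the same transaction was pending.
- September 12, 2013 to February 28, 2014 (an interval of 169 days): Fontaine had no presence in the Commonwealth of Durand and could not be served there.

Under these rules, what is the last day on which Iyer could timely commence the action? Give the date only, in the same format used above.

The limitation period began to run on December 1, 2007.
Adding the 5 years base period to December 1, 2007 gives a deadline of December 1, 2012, before any tolling.
Because the written tolling agreement ran from October 5, 2009 to January 30, 2010, the deadline is extended by 117 days to March 28, 2013.
The pending related arbitration from September 23, 2012 to July 18, 2013 tolled the period for 298 days, extending the deadline to January 20, 2014.
The defendant's absence from the jurisdiction from September 12, 2013 to February 28, 2014 tolled the period for 169 days, extending the deadline to July 8, 2014.
None of the other events listed affects the running of the period under the stated rules.

July 8, 2014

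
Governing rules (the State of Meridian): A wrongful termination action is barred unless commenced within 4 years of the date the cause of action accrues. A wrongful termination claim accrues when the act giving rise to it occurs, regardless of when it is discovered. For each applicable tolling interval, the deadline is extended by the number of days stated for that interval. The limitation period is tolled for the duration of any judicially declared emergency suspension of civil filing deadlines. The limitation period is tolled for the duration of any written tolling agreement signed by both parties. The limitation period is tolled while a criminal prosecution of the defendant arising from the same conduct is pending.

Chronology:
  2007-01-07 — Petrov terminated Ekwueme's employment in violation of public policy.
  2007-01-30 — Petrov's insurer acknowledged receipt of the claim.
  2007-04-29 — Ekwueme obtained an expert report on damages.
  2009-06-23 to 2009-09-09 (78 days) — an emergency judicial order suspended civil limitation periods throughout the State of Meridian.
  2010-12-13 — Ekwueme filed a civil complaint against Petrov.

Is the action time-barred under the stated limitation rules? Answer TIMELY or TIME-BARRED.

The claim accrued on 2007-01-07, when the wrongful act occurred.
4 years from 2007-01-07 is 2011-01-07.
The emergency suspension of filing deadlines from 2009-06-23 to 2009-09-09 tolled the period for 78 days, extending the deadline to 2011-03-26.
None of the other events listed affects the running of the period under the stated rules.
The 2010-12-13 filing precedes the 2011-03-26 deadline; the claim is timely.

TIMELY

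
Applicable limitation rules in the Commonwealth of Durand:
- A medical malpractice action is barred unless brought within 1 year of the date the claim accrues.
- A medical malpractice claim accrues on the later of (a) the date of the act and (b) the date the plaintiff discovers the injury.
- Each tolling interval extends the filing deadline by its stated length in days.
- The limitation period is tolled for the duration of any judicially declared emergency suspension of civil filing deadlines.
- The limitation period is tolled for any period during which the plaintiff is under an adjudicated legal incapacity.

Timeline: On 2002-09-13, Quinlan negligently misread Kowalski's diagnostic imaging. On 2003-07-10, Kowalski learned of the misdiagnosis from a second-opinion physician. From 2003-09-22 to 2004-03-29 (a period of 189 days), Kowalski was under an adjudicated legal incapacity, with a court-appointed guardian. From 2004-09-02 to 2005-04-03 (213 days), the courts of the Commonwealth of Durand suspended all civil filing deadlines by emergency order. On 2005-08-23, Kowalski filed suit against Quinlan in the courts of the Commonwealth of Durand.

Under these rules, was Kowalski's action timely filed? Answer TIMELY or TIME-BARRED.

Taking the later of the act (2002-09-13) and discovery (2003-07-10), the claim accrued on 2003-07-10.
1 year from 2003-07-10 is 2004-07-10.
The plaintiff's legal incapacity from 2003-09-22 to 2004-03-29 tolled the period for 189 days, extending the deadline to 2005-01-15.
The emergency suspension of filing deadlines from 2004-09-02 to 2005-04-03 tolled the period for 213 days, extending the deadline to 2005-08-16.
Kowalski filed on 2005-08-23, after the 2005-08-16 deadline, so the action is time-barred.

TIME-BARRED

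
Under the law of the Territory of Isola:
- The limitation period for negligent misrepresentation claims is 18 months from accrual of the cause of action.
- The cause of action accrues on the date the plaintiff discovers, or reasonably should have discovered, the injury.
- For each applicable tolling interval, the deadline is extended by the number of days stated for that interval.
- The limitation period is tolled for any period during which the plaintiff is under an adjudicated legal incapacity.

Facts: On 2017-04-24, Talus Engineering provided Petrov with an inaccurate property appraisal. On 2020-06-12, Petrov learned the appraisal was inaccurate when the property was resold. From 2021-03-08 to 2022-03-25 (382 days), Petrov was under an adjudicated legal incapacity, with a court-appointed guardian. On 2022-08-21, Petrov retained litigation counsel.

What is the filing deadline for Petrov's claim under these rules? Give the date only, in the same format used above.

Under the discovery rule, the claim accrued on 2020-06-12, when Petrov discovered the injury — not on the 2017-04-24 date of the underlying act.
18 months from 2020-06-12 is 2021-12-12.
The plaintiff's legal incapacity from 2021-03-08 to 2022-03-25 tolled the period for 382 days, extending the deadline to 2022-12-29.
None of the other events listed affects the running of the period under the stated rules.

2022-12-29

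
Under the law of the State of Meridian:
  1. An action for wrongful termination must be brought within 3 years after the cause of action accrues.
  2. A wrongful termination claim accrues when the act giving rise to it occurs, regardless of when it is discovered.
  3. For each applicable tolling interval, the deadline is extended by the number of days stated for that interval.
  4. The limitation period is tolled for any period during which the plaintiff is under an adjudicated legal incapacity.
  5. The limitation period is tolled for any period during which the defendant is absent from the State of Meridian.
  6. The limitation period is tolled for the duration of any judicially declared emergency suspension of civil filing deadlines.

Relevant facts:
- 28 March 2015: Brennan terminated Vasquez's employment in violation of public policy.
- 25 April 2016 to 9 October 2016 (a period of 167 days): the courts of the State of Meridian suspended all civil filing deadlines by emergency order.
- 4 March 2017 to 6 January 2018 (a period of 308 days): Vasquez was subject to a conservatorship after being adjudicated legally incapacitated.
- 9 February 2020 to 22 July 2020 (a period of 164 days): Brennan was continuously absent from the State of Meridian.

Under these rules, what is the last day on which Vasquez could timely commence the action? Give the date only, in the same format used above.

The claim accrued on 28 March 2015, when the wrongful act occurred.
3 years from 28 March 2015 is 28 March 2018.
The period was tolled for 167 days by the emergency suspension of filing deadlines (25 April 2016 to 9 October 2016), pushing the deadline to 11 September 2018.
Because the plaintiff's legal incapacity ran from 4 March 2017 to 6 January 2018, the deadline is extended by 308 days to 16 July 2019.
The defendant's absence from the jurisdiction from 9 February 2020 to 22 July 2020 began after the period had already run on 16 July 2019, so it has no tolling effect.

16 July 2019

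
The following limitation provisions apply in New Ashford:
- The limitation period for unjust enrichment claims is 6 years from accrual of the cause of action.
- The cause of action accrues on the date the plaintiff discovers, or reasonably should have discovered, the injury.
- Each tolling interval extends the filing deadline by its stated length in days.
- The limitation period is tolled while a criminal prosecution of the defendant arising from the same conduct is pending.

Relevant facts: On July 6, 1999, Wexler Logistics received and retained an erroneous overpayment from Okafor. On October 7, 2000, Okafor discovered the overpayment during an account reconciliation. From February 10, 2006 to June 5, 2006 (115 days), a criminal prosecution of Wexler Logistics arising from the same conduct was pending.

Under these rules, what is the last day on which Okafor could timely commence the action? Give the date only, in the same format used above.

January 30, 2007

Under the discovery rule, the claim accrued on October 7, 2000, when Okafor discovered the injury — not on the July 6, 1999 date of the underlying act.
Adding the 6 years base period to October 7, 2000 gives a deadline of October 7, 2006, before any tolling.
The pending criminal prosecution from February 10, 2006 to June 5, 2006 tolled the period for 115 days, extending the deadline to January 30, 2007.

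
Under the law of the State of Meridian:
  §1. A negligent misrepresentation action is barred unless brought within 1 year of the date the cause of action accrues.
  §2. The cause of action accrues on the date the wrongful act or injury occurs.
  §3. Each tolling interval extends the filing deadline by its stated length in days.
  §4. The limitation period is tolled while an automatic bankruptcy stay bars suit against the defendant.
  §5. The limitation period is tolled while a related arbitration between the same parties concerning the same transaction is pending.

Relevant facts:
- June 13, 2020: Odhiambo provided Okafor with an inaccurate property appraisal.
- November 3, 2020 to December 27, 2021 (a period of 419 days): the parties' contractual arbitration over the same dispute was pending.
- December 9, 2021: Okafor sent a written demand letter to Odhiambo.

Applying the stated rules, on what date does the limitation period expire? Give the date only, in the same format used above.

The claim accrued on June 13, 2020, when the wrongful act occurred.
The untolled deadline — 1 year after June 13, 2020 — is June 13, 2021.
The pending related arbitration from November 3, 2020 to December 27, 2021 tolled the period for 419 days, extending the deadline to August 6, 2022.
None of the other events listed affects the running of the period under the stated rules.

August 6, 2022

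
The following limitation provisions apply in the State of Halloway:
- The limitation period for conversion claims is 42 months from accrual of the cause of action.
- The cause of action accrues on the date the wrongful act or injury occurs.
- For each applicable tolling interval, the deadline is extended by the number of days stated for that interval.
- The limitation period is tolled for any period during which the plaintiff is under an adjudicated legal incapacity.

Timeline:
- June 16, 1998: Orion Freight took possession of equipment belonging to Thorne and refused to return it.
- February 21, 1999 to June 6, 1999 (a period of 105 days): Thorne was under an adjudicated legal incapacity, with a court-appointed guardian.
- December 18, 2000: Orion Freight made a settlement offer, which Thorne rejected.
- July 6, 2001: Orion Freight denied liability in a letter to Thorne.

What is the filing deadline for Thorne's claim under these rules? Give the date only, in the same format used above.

The limitation period began to run on June 16, 1998.
Adding the 42 months base period to June 16, 1998 gives a deadline of December 16, 2001, before any tolling.
The period was tolled for 105 days by the plaintiff's legal incapacity (February 21, 1999 to June 6, 1999), pushing the deadline to March 31, 2002.
Nothing else in the chronology tolls or restarts the period.

March 31, 2002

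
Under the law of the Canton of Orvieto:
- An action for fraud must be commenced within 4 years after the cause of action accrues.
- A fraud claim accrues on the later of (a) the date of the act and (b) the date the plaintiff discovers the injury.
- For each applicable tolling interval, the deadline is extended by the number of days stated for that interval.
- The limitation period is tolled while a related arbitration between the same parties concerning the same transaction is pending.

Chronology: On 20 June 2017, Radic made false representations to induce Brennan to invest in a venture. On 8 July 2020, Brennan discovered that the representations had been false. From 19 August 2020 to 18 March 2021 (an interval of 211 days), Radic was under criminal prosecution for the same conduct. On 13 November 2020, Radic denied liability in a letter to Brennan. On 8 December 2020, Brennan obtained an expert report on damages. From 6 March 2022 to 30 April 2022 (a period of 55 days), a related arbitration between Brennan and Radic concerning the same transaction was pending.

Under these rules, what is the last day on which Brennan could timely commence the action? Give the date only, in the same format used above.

1 September 2024

The claim accrued on 8 July 2020 — the later of the 20 June 2017 act and the 8 July 2020 discovery.
The untolled deadline — 4 years after 8 July 2020 — is 8 July 2024.
The period was tolled for 55 days by the pending related arbitration (6 March 2022 to 30 April 2022), pushing the deadline to 1 September 2024.
No stated provision tolls the period for a criminal prosecution, so the interval from 19 August 2020 to 18 March 2021 has no effect on the deadline.
Nothing else in the chronology tolls or restarts the period.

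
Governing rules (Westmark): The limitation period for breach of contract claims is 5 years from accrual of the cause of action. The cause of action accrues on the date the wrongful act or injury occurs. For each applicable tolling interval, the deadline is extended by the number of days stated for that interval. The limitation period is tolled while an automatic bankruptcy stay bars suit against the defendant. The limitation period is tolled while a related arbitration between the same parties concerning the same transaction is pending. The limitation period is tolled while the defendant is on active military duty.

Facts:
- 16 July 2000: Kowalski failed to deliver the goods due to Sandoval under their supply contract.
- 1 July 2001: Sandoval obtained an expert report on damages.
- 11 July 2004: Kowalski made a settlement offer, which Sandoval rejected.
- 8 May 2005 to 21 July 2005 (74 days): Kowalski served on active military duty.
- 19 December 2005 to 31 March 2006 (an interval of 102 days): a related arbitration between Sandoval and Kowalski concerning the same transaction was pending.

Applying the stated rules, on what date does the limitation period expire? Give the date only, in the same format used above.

28 September 2005

The claim accrued on 16 July 2000, when the wrongful act occurred.
The untolled deadline — 5 years after 16 July 2000 — is 16 July 2005.
The defendant's active military service from 8 May 2005 to 21 July 2005 tolled the period for 74 days, extending the deadline to 28 September 2005.
The pending related arbitration from 19 December 2005 to 31 March 2006 began after the period had already run on 28 September 2005, so it has no tolling effect.
None of the other events listed affects the running of the period under the stated rules.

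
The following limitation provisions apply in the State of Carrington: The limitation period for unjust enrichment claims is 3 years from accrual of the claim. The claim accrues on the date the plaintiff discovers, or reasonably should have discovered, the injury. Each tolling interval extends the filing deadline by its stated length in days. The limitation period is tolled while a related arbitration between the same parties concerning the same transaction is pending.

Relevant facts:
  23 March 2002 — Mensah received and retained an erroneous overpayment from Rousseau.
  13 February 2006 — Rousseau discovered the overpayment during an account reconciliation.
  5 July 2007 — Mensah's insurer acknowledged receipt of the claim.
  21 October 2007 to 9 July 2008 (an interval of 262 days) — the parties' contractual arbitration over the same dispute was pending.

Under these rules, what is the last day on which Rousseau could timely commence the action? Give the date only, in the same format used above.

2 November 2009

Under the discovery rule, the claim accrued on 13 February 2006, when Rousseau discovered the injury — not on the 23 March 2002 date of the underlying act.
Adding the 3 years base period to 13 February 2006 gives a deadline of 13 February 2009, before any tolling.
Because the pending related arbitration ran from 21 October 2007 to 9 July 2008, the deadline is extended by 262 days to 2 November 2009.
None of the other events listed affects the running of the period under the stated rules.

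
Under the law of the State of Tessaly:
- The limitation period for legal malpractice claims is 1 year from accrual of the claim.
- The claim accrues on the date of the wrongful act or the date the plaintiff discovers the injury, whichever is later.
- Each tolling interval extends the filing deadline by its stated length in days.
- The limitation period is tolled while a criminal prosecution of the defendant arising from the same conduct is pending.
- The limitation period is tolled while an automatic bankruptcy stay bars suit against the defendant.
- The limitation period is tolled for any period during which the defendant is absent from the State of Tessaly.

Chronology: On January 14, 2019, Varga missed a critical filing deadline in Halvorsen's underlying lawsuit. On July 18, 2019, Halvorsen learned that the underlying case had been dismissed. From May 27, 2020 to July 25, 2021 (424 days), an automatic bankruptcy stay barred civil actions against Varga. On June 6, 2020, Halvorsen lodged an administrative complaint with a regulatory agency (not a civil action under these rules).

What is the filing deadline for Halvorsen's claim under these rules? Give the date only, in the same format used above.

September 15, 2021

Because discovery on July 18, 2019 post-dates the January 14, 2019 act, accrual under the later-of rule falls on July 18, 2019.
Adding the 1 year base period to July 18, 2019 gives a deadline of July 18, 2020, before any tolling.
The period was tolled for 424 days by the automatic bankruptcy stay (May 27, 2020 to July 25, 2021), pushing the deadline to September 15, 2021.
Nothing else in the chronology tolls or restarts the period.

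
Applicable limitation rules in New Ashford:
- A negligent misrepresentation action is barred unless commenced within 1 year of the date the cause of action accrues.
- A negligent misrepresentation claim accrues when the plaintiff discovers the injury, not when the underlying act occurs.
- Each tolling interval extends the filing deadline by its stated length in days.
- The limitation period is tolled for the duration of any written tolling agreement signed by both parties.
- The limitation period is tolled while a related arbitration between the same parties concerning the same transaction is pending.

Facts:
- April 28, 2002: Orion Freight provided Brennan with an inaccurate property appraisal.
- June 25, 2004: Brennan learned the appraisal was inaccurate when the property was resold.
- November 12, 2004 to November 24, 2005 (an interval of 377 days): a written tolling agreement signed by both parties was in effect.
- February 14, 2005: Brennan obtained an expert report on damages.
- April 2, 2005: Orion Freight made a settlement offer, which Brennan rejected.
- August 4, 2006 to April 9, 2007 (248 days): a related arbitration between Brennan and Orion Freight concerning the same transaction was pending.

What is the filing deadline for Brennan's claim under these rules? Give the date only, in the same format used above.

Accrual is tied to discovery, so the period began on June 25, 2004 rather than on April 28, 2002 when the act occurred.
Adding the 1 year base period to June 25, 2004 gives a deadline of June 25, 2005, before any tolling.
The period was tolled for 377 days by the written tolling agreement (November 12, 2004 to November 24, 2005), pushing the deadline to July 7, 2006.
The pending related arbitration starting August 4, 2006 came too late — the period had run on July 7, 2006 — and so does not extend the deadline.
The other events in the timeline have no effect on the limitation period under the stated rules.

July 7, 2006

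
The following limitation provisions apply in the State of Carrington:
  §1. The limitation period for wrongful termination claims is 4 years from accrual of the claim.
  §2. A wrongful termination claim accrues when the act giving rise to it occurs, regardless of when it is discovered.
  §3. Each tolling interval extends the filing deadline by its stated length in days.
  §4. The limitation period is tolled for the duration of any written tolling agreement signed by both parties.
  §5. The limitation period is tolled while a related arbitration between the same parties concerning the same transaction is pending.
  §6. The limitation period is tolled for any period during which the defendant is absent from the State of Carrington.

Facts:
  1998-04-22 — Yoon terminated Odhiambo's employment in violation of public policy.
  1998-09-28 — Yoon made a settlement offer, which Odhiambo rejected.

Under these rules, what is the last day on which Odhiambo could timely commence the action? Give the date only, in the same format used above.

The claim accrued on 1998-04-22, when the wrongful act occurred.
Adding the 4 years base period to 1998-04-22 gives a deadline of 2002-04-22, before any tolling.
The other events in the timeline have no effect on the limitation period under the stated rules.

2002-04-22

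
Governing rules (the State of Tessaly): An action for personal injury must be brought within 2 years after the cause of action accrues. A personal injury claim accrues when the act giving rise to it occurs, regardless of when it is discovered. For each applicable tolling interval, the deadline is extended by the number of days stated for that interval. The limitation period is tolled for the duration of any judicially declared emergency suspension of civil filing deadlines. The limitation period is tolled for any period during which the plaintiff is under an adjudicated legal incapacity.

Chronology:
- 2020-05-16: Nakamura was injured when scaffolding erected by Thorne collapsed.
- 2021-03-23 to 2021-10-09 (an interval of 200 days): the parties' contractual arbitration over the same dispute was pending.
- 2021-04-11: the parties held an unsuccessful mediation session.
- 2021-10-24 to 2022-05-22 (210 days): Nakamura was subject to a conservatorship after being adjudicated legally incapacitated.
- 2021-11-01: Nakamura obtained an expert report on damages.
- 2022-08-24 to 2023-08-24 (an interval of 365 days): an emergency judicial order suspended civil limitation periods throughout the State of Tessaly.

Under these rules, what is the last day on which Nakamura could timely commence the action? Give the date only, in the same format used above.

The limitation period began to run on 2020-05-16.
The untolled deadline — 2 years after 2020-05-16 — is 2022-05-16.
Because the plaintiff's legal incapacity ran from 2021-10-24 to 2022-05-22, the deadline is extended by 210 days to 2022-12-12.
The period was tolled for 365 days by the emergency suspension of filing deadlines (2022-08-24 to 2023-08-24), pushing the deadline to 2023-12-12.
The pending related arbitration from 2021-03-23 to 2021-10-09 does not toll the period, because no stated rule makes a pending arbitration a tolling event.
The other events in the timeline have no effect on the limitation period under the stated rules.

2023-12-12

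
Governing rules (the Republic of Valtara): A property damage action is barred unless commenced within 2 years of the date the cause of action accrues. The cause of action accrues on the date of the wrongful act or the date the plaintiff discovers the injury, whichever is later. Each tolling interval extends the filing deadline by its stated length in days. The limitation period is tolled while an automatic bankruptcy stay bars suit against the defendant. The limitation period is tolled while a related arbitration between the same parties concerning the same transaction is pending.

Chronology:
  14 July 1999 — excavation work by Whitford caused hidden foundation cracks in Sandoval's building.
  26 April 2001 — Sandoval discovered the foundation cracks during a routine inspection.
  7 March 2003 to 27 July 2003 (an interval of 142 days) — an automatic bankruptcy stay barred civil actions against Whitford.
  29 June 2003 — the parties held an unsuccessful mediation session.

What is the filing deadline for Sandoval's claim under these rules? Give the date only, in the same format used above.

Because discovery on 26 April 2001 post-dates the 14 July 1999 act, accrual under the later-of rule falls on 26 April 2001.
Adding the 2 years base period to 26 April 2001 gives a deadline of 26 April 2003, before any tolling.
Because the automatic bankruptcy stay ran from 7 March 2003 to 27 July 2003, the deadline is extended by 142 days to 15 September 2003.
Nothing else in the chronology tolls or restarts the period.

15 September 2003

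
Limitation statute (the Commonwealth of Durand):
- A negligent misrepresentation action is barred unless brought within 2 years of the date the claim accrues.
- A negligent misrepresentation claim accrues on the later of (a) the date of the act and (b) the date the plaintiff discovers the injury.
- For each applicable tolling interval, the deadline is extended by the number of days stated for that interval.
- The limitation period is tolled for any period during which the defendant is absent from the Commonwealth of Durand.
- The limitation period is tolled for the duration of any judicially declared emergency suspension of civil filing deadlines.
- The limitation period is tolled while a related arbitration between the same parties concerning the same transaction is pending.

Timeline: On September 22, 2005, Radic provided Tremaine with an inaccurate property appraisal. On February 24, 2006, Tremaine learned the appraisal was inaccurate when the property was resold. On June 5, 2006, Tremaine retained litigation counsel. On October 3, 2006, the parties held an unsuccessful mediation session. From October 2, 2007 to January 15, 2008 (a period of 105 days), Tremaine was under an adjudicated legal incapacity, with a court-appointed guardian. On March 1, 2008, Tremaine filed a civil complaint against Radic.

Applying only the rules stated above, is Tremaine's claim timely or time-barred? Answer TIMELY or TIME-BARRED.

TIME-BARRED

Because discovery on February 24, 2006 post-dates the September 22, 2005 act, accrual under the later-of rule falls on February 24, 2006.
2 years from February 24, 2006 is February 24, 2008.
The plaintiff's legal incapacity from October 2, 2007 to January 15, 2008 does not toll the period, because no stated rule makes the plaintiff's incapacity a tolling event.
Nothing else in the chronology tolls or restarts the period.
Filing on March 1, 2008 missed the February 24, 2008 deadline — the action is time-barred.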